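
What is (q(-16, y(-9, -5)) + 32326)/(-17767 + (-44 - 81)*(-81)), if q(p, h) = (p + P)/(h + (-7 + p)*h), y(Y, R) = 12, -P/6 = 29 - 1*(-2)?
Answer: -4267133/1008744 ≈ -4.2301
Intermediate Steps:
P = -186 (P = -6*(29 - 1*(-2)) = -6*(29 + 2) = -6*31 = -186)
q(p, h) = (-186 + p)/(h + h*(-7 + p)) (q(p, h) = (p - 186)/(h + (-7 + p)*h) = (-186 + p)/(h + h*(-7 + p)))
(q(-16, y(-9, -5)) + 32326)/(-17767 + (-44 - 81)*(-81)) = ((-186 - 16)/(12*(-6 - 16)) + 32326)/(-17767 + (-44 - 81)*(-81)) = ((1/12)*(-202)/(-22) + 32326)/(-17767 - 125*(-81)) = ((1/12)*(-1/22)*(-202) + 32326)/(-17767 + 10125) = (101/132 + 32326)/(-7642) = (4267133/132)*(-1/7642) = -4267133/1008744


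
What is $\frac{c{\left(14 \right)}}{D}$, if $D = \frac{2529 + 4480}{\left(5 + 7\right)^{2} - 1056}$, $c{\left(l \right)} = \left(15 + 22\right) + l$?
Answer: $- \frac{46512}{7009} \approx -6.636$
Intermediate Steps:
$c{\left(l \right)} = 37 + l$
$D = - \frac{7009}{912}$ ($D = \frac{7009}{12^{2} - 1056} = \frac{7009}{144 - 1056} = \frac{7009}{-912} = 7009 \left(- \frac{1}{912}\right) = - \frac{7009}{912} \approx -7.6853$)
$\frac{c{\left(14 \right)}}{D} = \frac{37 + 14}{- \frac{7009}{912}} = 51 \left(- \frac{912}{7009}\right) = - \frac{46512}{7009}$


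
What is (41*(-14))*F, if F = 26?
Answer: -14924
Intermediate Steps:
(41*(-14))*F = (41*(-14))*26 = -574*26 = -14924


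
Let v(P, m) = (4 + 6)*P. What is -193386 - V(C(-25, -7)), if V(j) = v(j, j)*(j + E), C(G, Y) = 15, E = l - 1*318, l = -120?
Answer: -129936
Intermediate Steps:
v(P, m) = 10*P
E = -438 (E = -120 - 1*318 = -120 - 318 = -438)
V(j) = 10*j*(-438 + j) (V(j) = (10*j)*(j - 438) = (10*j)*(-438 + j) = 10*j*(-438 + j))
-193386 - V(C(-25, -7)) = -193386 - 10*15*(-438 + 15) = -193386 - 10*15*(-423) = -193386 - 1*(-63450) = -193386 + 63450 = -129936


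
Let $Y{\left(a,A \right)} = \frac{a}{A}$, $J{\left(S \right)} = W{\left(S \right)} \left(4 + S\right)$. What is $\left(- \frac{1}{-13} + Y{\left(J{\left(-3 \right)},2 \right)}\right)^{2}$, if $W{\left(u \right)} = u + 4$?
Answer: $\frac{225}{676} \approx 0.33284$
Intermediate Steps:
$W{\left(u \right)} = 4 + u$
$J{\left(S \right)} = \left(4 + S\right)^{2}$ ($J{\left(S \right)} = \left(4 + S\right) \left(4 + S\right) = \left(4 + S\right)^{2}$)
$\left(- \frac{1}{-13} + Y{\left(J{\left(-3 \right)},2 \right)}\right)^{2} = \left(- \frac{1}{-13} + \frac{\left(4 - 3\right)^{2}}{2}\right)^{2} = \left(\left(-1\right) \left(- \frac{1}{13}\right) + 1^{2} \cdot \frac{1}{2}\right)^{2} = \left(\frac{1}{13} + 1 \cdot \frac{1}{2}\right)^{2} = \left(\frac{1}{13} + \frac{1}{2}\right)^{2} = \left(\frac{15}{26}\right)^{2} = \frac{225}{676}$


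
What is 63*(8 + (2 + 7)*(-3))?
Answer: -1197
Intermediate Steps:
63*(8 + (2 + 7)*(-3)) = 63*(8 + 9*(-3)) = 63*(8 - 27) = 63*(-19) = -1197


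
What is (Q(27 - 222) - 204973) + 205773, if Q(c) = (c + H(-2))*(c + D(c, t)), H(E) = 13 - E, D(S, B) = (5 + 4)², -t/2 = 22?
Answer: 21320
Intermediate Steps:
t = -44 (t = -2*22 = -44)
D(S, B) = 81 (D(S, B) = 9² = 81)
Q(c) = (15 + c)*(81 + c) (Q(c) = (c + (13 - 1*(-2)))*(c + 81) = (c + (13 + 2))*(81 + c) = (c + 15)*(81 + c) = (15 + c)*(81 + c))
(Q(27 - 222) - 204973) + 205773 = ((1215 + (27 - 222)² + 96*(27 - 222)) - 204973) + 205773 = ((1215 + (-195)² + 96*(-195)) - 204973) + 205773 = ((1215 + 38025 - 18720) - 204973) + 205773 = (20520 - 204973) + 205773 = -184453 + 205773 = 21320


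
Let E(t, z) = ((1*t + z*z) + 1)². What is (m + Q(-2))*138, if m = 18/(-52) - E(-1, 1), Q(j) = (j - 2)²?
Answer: 26289/13 ≈ 2022.2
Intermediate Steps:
Q(j) = (-2 + j)²
E(t, z) = (1 + t + z²)² (E(t, z) = ((t + z²) + 1)² = (1 + t + z²)²)
m = -35/26 (m = 18/(-52) - (1 - 1 + 1²)² = 18*(-1/52) - (1 - 1 + 1)² = -9/26 - 1*1² = -9/26 - 1*1 = -9/26 - 1 = -35/26 ≈ -1.3462)
(m + Q(-2))*138 = (-35/26 + (-2 - 2)²)*138 = (-35/26 + (-4)²)*138 = (-35/26 + 16)*138 = (381/26)*138 = 26289/13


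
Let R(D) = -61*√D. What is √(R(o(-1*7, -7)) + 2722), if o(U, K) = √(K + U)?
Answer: √(2722 - 61*14^(¼)*√I) ≈ 51.373 - 0.812*I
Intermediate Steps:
√(R(o(-1*7, -7)) + 2722) = √(-61*(-7 - 1*7)^(¼) + 2722) = √(-61*(-7 - 7)^(¼) + 2722) = √(-61*(-14)^(¼) + 2722) = √(-61*14^(¼)*√I + 2722) = √(2722 - 61*14^(¼)*√I)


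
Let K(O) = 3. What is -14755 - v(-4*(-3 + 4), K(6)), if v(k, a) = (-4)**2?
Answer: -14771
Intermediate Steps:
v(k, a) = 16
-14755 - v(-4*(-3 + 4), K(6)) = -14755 - 1*16 = -14755 - 16 = -14771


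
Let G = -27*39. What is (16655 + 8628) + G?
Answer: 24230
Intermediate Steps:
G = -1053
(16655 + 8628) + G = (16655 + 8628) - 1053 = 25283 - 1053 = 24230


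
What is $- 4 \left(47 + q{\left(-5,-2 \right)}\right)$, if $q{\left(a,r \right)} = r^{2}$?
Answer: $-204$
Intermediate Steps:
$- 4 \left(47 + q{\left(-5,-2 \right)}\right) = - 4 \left(47 + \left(-2\right)^{2}\right) = - 4 \left(47 + 4\right) = \left(-4\right) 51 = -204$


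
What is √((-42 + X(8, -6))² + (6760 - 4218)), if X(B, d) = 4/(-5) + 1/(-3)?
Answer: √990559/15 ≈ 66.351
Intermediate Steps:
X(B, d) = -17/15 (X(B, d) = 4*(-⅕) + 1*(-⅓) = -⅘ - ⅓ = -17/15)
√((-42 + X(8, -6))² + (6760 - 4218)) = √((-42 - 17/15)² + (6760 - 4218)) = √((-647/15)² + 2542) = √(418609/225 + 2542) = √(990559/225) = √990559/15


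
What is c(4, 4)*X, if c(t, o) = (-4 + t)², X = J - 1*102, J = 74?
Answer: 0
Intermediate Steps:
X = -28 (X = 74 - 1*102 = 74 - 102 = -28)
c(4, 4)*X = (-4 + 4)²*(-28) = 0²*(-28) = 0*(-28) = 0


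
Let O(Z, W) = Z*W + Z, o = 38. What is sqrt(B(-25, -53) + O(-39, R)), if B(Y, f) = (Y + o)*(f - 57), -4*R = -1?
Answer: 13*I*sqrt(35)/2 ≈ 38.455*I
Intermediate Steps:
R = 1/4 (R = -1/4*(-1) = 1/4 ≈ 0.25000)
B(Y, f) = (-57 + f)*(38 + Y) (B(Y, f) = (Y + 38)*(f - 57) = (38 + Y)*(-57 + f) = (-57 + f)*(38 + Y))
O(Z, W) = Z + W*Z (O(Z, W) = W*Z + Z = Z + W*Z)
sqrt(B(-25, -53) + O(-39, R)) = sqrt((-2166 - 57*(-25) + 38*(-53) - 25*(-53)) - 39*(1 + 1/4)) = sqrt((-2166 + 1425 - 2014 + 1325) - 39*5/4) = sqrt(-1430 - 195/4) = sqrt(-5915/4) = 13*I*sqrt(35)/2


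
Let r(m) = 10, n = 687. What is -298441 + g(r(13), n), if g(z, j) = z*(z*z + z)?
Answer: -297341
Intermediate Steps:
g(z, j) = z*(z + z²) (g(z, j) = z*(z² + z) = z*(z + z²))
-298441 + g(r(13), n) = -298441 + 10²*(1 + 10) = -298441 + 100*11 = -298441 + 1100 = -297341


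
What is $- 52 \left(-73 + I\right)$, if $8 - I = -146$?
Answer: $-4212$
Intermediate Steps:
$I = 154$ ($I = 8 - -146 = 8 + 146 = 154$)
$- 52 \left(-73 + I\right) = - 52 \left(-73 + 154\right) = \left(-52\right) 81 = -4212$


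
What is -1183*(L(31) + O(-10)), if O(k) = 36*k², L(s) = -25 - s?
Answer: -4192552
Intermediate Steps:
-1183*(L(31) + O(-10)) = -1183*((-25 - 1*31) + 36*(-10)²) = -1183*((-25 - 31) + 36*100) = -1183*(-56 + 3600) = -1183*3544 = -4192552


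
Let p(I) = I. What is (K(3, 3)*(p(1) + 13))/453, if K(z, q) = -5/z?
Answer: -70/1359 ≈ -0.051508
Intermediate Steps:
(K(3, 3)*(p(1) + 13))/453 = ((-5/3)*(1 + 13))/453 = (-5*⅓*14)*(1/453) = -5/3*14*(1/453) = -70/3*1/453 = -70/1359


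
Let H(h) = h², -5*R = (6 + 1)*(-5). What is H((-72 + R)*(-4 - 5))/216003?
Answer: 114075/72001 ≈ 1.5844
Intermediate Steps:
R = 7 (R = -(6 + 1)*(-5)/5 = -7*(-5)/5 = -⅕*(-35) = 7)
H((-72 + R)*(-4 - 5))/216003 = ((-72 + 7)*(-4 - 5))²/216003 = (-65*(-9))²*(1/216003) = 585²*(1/216003) = 342225*(1/216003) = 114075/72001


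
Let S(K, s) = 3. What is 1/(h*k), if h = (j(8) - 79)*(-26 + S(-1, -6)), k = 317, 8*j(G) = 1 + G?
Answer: 8/4542293 ≈ 1.7612e-6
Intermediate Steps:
j(G) = ⅛ + G/8 (j(G) = (1 + G)/8 = ⅛ + G/8)
h = 14329/8 (h = ((⅛ + (⅛)*8) - 79)*(-26 + 3) = ((⅛ + 1) - 79)*(-23) = (9/8 - 79)*(-23) = -623/8*(-23) = 14329/8 ≈ 1791.1)
1/(h*k) = 1/((14329/8)*317) = 1/(4542293/8) = 8/4542293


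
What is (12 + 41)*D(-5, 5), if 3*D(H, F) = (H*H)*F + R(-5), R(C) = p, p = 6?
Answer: 6943/3 ≈ 2314.3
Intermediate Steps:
R(C) = 6
D(H, F) = 2 + F*H²/3 (D(H, F) = ((H*H)*F + 6)/3 = (H²*F + 6)/3 = (F*H² + 6)/3 = (6 + F*H²)/3 = 2 + F*H²/3)
(12 + 41)*D(-5, 5) = (12 + 41)*(2 + (⅓)*5*(-5)²) = 53*(2 + (⅓)*5*25) = 53*(2 + 125/3) = 53*(131/3) = 6943/3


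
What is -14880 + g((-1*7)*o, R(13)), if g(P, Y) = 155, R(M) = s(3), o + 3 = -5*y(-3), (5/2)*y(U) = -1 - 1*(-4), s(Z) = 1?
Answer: -14725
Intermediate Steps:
y(U) = 6/5 (y(U) = 2*(-1 - 1*(-4))/5 = 2*(-1 + 4)/5 = (⅖)*3 = 6/5)
o = -9 (o = -3 - 5*6/5 = -3 - 6 = -9)
R(M) = 1
-14880 + g((-1*7)*o, R(13)) = -14880 + 155 = -14725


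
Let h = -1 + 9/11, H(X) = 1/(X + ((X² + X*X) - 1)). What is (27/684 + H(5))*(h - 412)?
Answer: -269773/11286 ≈ -23.903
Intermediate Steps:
H(X) = 1/(-1 + X + 2*X²) (H(X) = 1/(X + ((X² + X²) - 1)) = 1/(X + (2*X² - 1)) = 1/(X + (-1 + 2*X²)) = 1/(-1 + X + 2*X²))
h = -2/11 (h = -1 + 9*(1/11) = -1 + 9/11 = -2/11 ≈ -0.18182)
(27/684 + H(5))*(h - 412) = (27/684 + 1/(-1 + 5 + 2*5²))*(-2/11 - 412) = (27*(1/684) + 1/(-1 + 5 + 2*25))*(-4534/11) = (3/76 + 1/(-1 + 5 + 50))*(-4534/11) = (3/76 + 1/54)*(-4534/11) = (119/2052)*(-4534/11) = -269773/11286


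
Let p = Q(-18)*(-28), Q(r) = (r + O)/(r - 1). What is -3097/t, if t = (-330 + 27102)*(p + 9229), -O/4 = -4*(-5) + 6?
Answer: -58843/4603043820 ≈ -1.2783e-5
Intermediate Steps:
O = -104 (O = -4*(-4*(-5) + 6) = -4*(20 + 6) = -4*26 = -104)
Q(r) = (-104 + r)/(-1 + r) (Q(r) = (r - 104)/(r - 1) = (-104 + r)/(-1 + r))
p = -3416/19 (p = ((-104 - 18)/(-1 - 18))*(-28) = (-122/(-19))*(-28) = -1/19*(-122)*(-28) = (122/19)*(-28) = -3416/19 ≈ -179.79)
t = 4603043820/19 (t = (-330 + 27102)*(-3416/19 + 9229) = 26772*(171935/19) = 4603043820/19 ≈ 2.4227e+8)
-3097/t = -3097/4603043820/19 = -3097*19/4603043820 = -58843/4603043820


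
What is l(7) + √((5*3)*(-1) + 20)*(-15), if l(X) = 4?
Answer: 4 - 15*√5 ≈ -29.541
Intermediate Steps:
l(7) + √((5*3)*(-1) + 20)*(-15) = 4 + √((5*3)*(-1) + 20)*(-15) = 4 + √(15*(-1) + 20)*(-15) = 4 + √(-15 + 20)*(-15) = 4 + √5*(-15) = 4 - 15*√5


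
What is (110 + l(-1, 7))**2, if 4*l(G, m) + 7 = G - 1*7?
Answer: 180625/16 ≈ 11289.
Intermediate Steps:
l(G, m) = -7/2 + G/4 (l(G, m) = -7/4 + (G - 1*7)/4 = -7/4 + (G - 7)/4 = -7/4 + (-7 + G)/4 = -7/4 + (-7/4 + G/4) = -7/2 + G/4)
(110 + l(-1, 7))**2 = (110 + (-7/2 + (1/4)*(-1)))**2 = (110 + (-7/2 - 1/4))**2 = (110 - 15/4)**2 = (425/4)**2 = 180625/16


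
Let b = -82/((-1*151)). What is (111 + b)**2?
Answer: 283686649/22801 ≈ 12442.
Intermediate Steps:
b = 82/151 (b = -82/(-151) = -82*(-1/151) = 82/151 ≈ 0.54305)
(111 + b)**2 = (111 + 82/151)**2 = (16843/151)**2 = 283686649/22801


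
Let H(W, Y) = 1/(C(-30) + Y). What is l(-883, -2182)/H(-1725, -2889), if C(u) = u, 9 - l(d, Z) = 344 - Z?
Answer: 7347123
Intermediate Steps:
l(d, Z) = -335 + Z (l(d, Z) = 9 - (344 - Z) = 9 + (-344 + Z) = -335 + Z)
H(W, Y) = 1/(-30 + Y)
l(-883, -2182)/H(-1725, -2889) = (-335 - 2182)/(1/(-30 - 2889)) = -2517/(1/(-2919)) = -2517/(-1/2919) = -2517*(-2919) = 7347123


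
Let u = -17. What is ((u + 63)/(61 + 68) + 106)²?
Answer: 188238400/16641 ≈ 11312.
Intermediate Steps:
((u + 63)/(61 + 68) + 106)² = ((-17 + 63)/(61 + 68) + 106)² = (46/129 + 106)² = (13720/129)² = 188238400/16641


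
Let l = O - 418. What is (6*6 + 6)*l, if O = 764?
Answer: 14532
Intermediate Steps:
l = 346 (l = 764 - 418 = 346)
(6*6 + 6)*l = (6*6 + 6)*346 = (36 + 6)*346 = 42*346 = 14532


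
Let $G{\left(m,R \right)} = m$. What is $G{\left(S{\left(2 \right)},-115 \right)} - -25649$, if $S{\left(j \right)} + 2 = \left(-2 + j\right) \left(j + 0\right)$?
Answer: $25647$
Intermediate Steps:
$S{\left(j \right)} = -2 + j \left(-2 + j\right)$ ($S{\left(j \right)} = -2 + \left(-2 + j\right) \left(j + 0\right) = -2 + \left(-2 + j\right) j = -2 + j \left(-2 + j\right)$)
$G{\left(S{\left(2 \right)},-115 \right)} - -25649 = \left(-2 + 2^{2} - 4\right) - -25649 = \left(-2 + 4 - 4\right) + 25649 = -2 + 25649 = 25647$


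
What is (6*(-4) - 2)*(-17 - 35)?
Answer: 1352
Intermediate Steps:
(6*(-4) - 2)*(-17 - 35) = (-24 - 2)*(-52) = -26*(-52) = 1352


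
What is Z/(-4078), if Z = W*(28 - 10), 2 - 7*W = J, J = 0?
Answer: -18/14273 ≈ -0.0012611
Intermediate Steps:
W = 2/7 (W = 2/7 - ⅐*0 = 2/7 + 0 = 2/7 ≈ 0.28571)
Z = 36/7 (Z = 2*(28 - 10)/7 = (2/7)*18 = 36/7 ≈ 5.1429)
Z/(-4078) = (36/7)/(-4078) = (36/7)*(-1/4078) = -18/14273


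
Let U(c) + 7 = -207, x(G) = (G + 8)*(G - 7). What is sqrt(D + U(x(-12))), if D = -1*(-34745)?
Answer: sqrt(34531) ≈ 185.83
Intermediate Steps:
x(G) = (-7 + G)*(8 + G) (x(G) = (8 + G)*(-7 + G) = (-7 + G)*(8 + G))
D = 34745
U(c) = -214 (U(c) = -7 - 207 = -214)
sqrt(D + U(x(-12))) = sqrt(34745 - 214) = sqrt(34531)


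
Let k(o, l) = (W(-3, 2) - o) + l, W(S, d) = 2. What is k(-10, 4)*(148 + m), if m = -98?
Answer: 800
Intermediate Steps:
k(o, l) = 2 + l - o (k(o, l) = (2 - o) + l = 2 + l - o)
k(-10, 4)*(148 + m) = (2 + 4 - 1*(-10))*(148 - 98) = (2 + 4 + 10)*50 = 16*50 = 800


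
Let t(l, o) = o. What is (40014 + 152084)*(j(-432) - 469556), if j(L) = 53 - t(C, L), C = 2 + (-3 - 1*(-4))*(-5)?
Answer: -90107600958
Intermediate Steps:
C = -3 (C = 2 + (-3 + 4)*(-5) = 2 + 1*(-5) = 2 - 5 = -3)
j(L) = 53 - L
(40014 + 152084)*(j(-432) - 469556) = (40014 + 152084)*((53 - 1*(-432)) - 469556) = 192098*((53 + 432) - 469556) = 192098*(485 - 469556) = 192098*(-469071) = -90107600958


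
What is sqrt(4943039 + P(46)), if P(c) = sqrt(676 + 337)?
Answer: sqrt(4943039 + sqrt(1013)) ≈ 2223.3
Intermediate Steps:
P(c) = sqrt(1013)
sqrt(4943039 + P(46)) = sqrt(4943039 + sqrt(1013))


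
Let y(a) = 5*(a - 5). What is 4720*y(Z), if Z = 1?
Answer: -94400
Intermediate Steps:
y(a) = -25 + 5*a (y(a) = 5*(-5 + a) = -25 + 5*a)
4720*y(Z) = 4720*(-25 + 5*1) = 4720*(-25 + 5) = 4720*(-20) = -94400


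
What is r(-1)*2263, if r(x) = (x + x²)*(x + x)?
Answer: 0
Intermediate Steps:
r(x) = 2*x*(x + x²) (r(x) = (x + x²)*(2*x) = 2*x*(x + x²))
r(-1)*2263 = (2*(-1)²*(1 - 1))*2263 = (2*1*0)*2263 = 0*2263 = 0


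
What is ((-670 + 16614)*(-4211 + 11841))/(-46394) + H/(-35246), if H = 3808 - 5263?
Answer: -2143852132925/817601462 ≈ -2622.1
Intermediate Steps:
H = -1455
((-670 + 16614)*(-4211 + 11841))/(-46394) + H/(-35246) = ((-670 + 16614)*(-4211 + 11841))/(-46394) - 1455/(-35246) = (15944*7630)*(-1/46394) - 1455*(-1/35246) = 121652720*(-1/46394) + 1455/35246 = -60826360/23197 + 1455/35246 = -2143852132925/817601462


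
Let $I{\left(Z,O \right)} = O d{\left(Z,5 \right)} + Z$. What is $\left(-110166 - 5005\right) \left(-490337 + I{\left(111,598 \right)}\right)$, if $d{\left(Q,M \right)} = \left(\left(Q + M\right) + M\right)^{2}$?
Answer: $-951898910732$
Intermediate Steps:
$d{\left(Q,M \right)} = \left(Q + 2 M\right)^{2}$ ($d{\left(Q,M \right)} = \left(\left(M + Q\right) + M\right)^{2} = \left(Q + 2 M\right)^{2}$)
$I{\left(Z,O \right)} = Z + O \left(10 + Z\right)^{2}$ ($I{\left(Z,O \right)} = O \left(Z + 2 \cdot 5\right)^{2} + Z = O \left(Z + 10\right)^{2} + Z = O \left(10 + Z\right)^{2} + Z = Z + O \left(10 + Z\right)^{2}$)
$\left(-110166 - 5005\right) \left(-490337 + I{\left(111,598 \right)}\right) = \left(-110166 - 5005\right) \left(-490337 + \left(111 + 598 \left(10 + 111\right)^{2}\right)\right) = \left(-110166 - 5005\right) \left(-490337 + \left(111 + 598 \cdot 121^{2}\right)\right) = - 115171 \left(-490337 + \left(111 + 598 \cdot 14641\right)\right) = - 115171 \left(-490337 + \left(111 + 8755318\right)\right) = - 115171 \left(-490337 + 8755429\right) = \left(-115171\right) 8265092 = -951898910732$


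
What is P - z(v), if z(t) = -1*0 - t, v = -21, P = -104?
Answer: -125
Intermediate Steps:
z(t) = -t (z(t) = 0 - t = -t)
P - z(v) = -104 - (-1)*(-21) = -104 - 1*21 = -104 - 21 = -125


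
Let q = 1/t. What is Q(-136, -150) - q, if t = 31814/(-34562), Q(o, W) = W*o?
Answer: 324520081/15907 ≈ 20401.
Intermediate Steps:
t = -15907/17281 (t = 31814*(-1/34562) = -15907/17281 ≈ -0.92049)
q = -17281/15907 (q = 1/(-15907/17281) = -17281/15907 ≈ -1.0864)
Q(-136, -150) - q = -150*(-136) - 1*(-17281/15907) = 20400 + 17281/15907 = 324520081/15907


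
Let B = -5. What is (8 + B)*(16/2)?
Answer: 24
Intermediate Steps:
(8 + B)*(16/2) = (8 - 5)*(16/2) = 3*(16*(½)) = 3*8 = 24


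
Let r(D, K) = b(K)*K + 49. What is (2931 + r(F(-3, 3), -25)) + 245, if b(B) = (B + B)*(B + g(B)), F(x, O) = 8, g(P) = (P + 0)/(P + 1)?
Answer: -320675/12 ≈ -26723.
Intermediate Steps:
g(P) = P/(1 + P)
b(B) = 2*B*(B + B/(1 + B)) (b(B) = (B + B)*(B + B/(1 + B)) = (2*B)*(B + B/(1 + B)) = 2*B*(B + B/(1 + B)))
r(D, K) = 49 + 2*K**3*(2 + K)/(1 + K) (r(D, K) = (2*K**2*(2 + K)/(1 + K))*K + 49 = 2*K**3*(2 + K)/(1 + K) + 49 = 49 + 2*K**3*(2 + K)/(1 + K))
(2931 + r(F(-3, 3), -25)) + 245 = (2931 + (49 + 49*(-25) + 2*(-25)**3*(2 - 25))/(1 - 25)) + 245 = (2931 + (49 - 1225 + 2*(-15625)*(-23))/(-24)) + 245 = (2931 - (49 - 1225 + 718750)/24) + 245 = (2931 - 1/24*717574) + 245 = (2931 - 358787/12) + 245 = -323615/12 + 245 = -320675/12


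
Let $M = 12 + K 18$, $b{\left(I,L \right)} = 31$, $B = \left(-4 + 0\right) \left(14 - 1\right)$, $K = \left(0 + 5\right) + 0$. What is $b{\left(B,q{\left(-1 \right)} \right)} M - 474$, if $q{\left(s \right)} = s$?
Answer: $2688$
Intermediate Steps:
$K = 5$ ($K = 5 + 0 = 5$)
$B = -52$ ($B = \left(-4\right) 13 = -52$)
$M = 102$ ($M = 12 + 5 \cdot 18 = 12 + 90 = 102$)
$b{\left(B,q{\left(-1 \right)} \right)} M - 474 = 31 \cdot 102 - 474 = 3162 - 474 = 2688$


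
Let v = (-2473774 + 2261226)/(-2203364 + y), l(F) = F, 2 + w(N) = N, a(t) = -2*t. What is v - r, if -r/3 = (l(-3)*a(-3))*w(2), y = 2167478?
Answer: 106274/17943 ≈ 5.9229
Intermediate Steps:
w(N) = -2 + N
v = 106274/17943 (v = (-2473774 + 2261226)/(-2203364 + 2167478) = -212548/(-35886) = -212548*(-1/35886) = 106274/17943 ≈ 5.9229)
r = 0 (r = -3*(-(-6)*(-3))*(-2 + 2) = -3*(-3*6)*0 = -(-54)*0 = -3*0 = 0)
v - r = 106274/17943 - 1*0 = 106274/17943 + 0 = 106274/17943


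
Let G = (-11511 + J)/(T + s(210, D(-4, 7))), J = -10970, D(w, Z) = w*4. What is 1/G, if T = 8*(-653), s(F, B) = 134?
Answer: 5090/22481 ≈ 0.22641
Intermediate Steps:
D(w, Z) = 4*w
T = -5224
G = 22481/5090 (G = (-11511 - 10970)/(-5224 + 134) = -22481/(-5090) = -22481*(-1/5090) = 22481/5090 ≈ 4.4167)
1/G = 1/(22481/5090) = 5090/22481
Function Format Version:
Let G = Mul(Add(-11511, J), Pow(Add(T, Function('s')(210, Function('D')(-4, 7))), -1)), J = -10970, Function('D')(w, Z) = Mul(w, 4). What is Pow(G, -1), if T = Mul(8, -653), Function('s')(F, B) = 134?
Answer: Rational(5090, 22481) ≈ 0.22641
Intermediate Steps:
Function('D')(w, Z) = Mul(4, w)
T = -5224
G = Rational(22481, 5090) (G = Mul(Add(-11511, -10970), Pow(Add(-5224, 134), -1)) = Mul(-22481, Pow(-5090, -1)) = Mul(-22481, Rational(-1, 5090)) = Rational(22481, 5090) ≈ 4.4167)
Pow(G, -1) = Pow(Rational(22481, 5090), -1) = Rational(5090, 22481)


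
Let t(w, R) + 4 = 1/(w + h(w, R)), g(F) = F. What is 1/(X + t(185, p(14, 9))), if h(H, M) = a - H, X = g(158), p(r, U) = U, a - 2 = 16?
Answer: 18/2773 ≈ 0.0064912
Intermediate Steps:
a = 18 (a = 2 + 16 = 18)
X = 158
h(H, M) = 18 - H
t(w, R) = -71/18 (t(w, R) = -4 + 1/(w + (18 - w)) = -4 + 1/18 = -71/18)
1/(X + t(185, p(14, 9))) = 1/(158 - 71/18) = 1/(2773/18) = 18/2773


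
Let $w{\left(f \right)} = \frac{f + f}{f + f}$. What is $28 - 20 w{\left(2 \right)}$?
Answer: $8$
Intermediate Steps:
$w{\left(f \right)} = 1$ ($w{\left(f \right)} = \frac{2 f}{2 f} = 2 f \frac{1}{2 f} = 1$)
$28 - 20 w{\left(2 \right)} = 28 - 20 = 8$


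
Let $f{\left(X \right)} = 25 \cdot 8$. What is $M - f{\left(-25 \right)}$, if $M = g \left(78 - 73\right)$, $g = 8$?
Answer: $-160$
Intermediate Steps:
$f{\left(X \right)} = 200$
$M = 40$ ($M = 8 \left(78 - 73\right) = 8 \cdot 5 = 40$)
$M - f{\left(-25 \right)} = 40 - 200 = -160$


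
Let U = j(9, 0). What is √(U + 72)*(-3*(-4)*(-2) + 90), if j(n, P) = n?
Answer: 594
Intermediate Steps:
U = 9
√(U + 72)*(-3*(-4)*(-2) + 90) = √(9 + 72)*(-3*(-4)*(-2) + 90) = √81*(12*(-2) + 90) = 9*(-24 + 90) = 9*66 = 594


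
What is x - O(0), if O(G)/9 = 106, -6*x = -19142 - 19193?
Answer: 32611/6 ≈ 5435.2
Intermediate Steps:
x = 38335/6 (x = -(-19142 - 19193)/6 = -⅙*(-38335) = 38335/6 ≈ 6389.2)
O(G) = 954 (O(G) = 9*106 = 954)
x - O(0) = 38335/6 - 1*954 = 38335/6 - 954 = 32611/6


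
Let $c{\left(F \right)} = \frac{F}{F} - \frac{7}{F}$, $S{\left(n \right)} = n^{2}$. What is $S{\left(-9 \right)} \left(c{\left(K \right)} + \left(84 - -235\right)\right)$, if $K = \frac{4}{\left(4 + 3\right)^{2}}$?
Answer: $\frac{75897}{4} \approx 18974.0$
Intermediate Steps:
$K = \frac{4}{49}$ ($K = \frac{4}{7^{2}} = \frac{4}{49} \approx 0.081633$)
$c{\left(F \right)} = 1 - \frac{7}{F}$
$S{\left(-9 \right)} \left(c{\left(K \right)} + \left(84 - -235\right)\right) = \left(-9\right)^{2} \left(\frac{-7 + \frac{4}{49}}{\frac{4}{49}} + \left(84 - -235\right)\right) = 81 \left(\frac{49}{4} \left(- \frac{339}{49}\right) + \left(84 + 235\right)\right) = 81 \left(- \frac{339}{4} + 319\right) = 81 \cdot \frac{937}{4} = \frac{75897}{4}$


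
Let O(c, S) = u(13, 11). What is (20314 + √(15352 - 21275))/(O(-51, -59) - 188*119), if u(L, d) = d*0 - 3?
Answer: -20314/22375 - I*√5923/22375 ≈ -0.90789 - 0.0034396*I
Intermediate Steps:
u(L, d) = -3 (u(L, d) = 0 - 3 = -3)
O(c, S) = -3
(20314 + √(15352 - 21275))/(O(-51, -59) - 188*119) = (20314 + √(15352 - 21275))/(-3 - 188*119) = (20314 + √(-5923))/(-3 - 22372) = (20314 + I*√5923)/(-22375) = (20314 + I*√5923)*(-1/22375) = -20314/22375 - I*√5923/22375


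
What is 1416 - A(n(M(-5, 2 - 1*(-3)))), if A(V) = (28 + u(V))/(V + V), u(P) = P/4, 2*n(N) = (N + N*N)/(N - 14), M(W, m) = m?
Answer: 56971/40 ≈ 1424.3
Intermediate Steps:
n(N) = (N + N**2)/(2*(-14 + N)) (n(N) = ((N + N*N)/(N - 14))/2 = ((N + N**2)/(-14 + N))/2 = (N + N**2)/(2*(-14 + N)))
u(P) = P/4 (u(P) = P*(1/4) = P/4)
A(V) = (28 + V/4)/(2*V) (A(V) = (28 + V/4)/(V + V) = (28 + V/4)/((2*V)) = (28 + V/4)*(1/(2*V)) = (28 + V/4)/(2*V))
1416 - A(n(M(-5, 2 - 1*(-3)))) = 1416 - (112 + (2 - 1*(-3))*(1 + (2 - 1*(-3)))/(2*(-14 + (2 - 1*(-3)))))/(8*((2 - 1*(-3))*(1 + (2 - 1*(-3)))/(2*(-14 + (2 - 1*(-3)))))) = 1416 - (112 + (2 + 3)*(1 + (2 + 3))/(2*(-14 + (2 + 3))))/(8*((2 + 3)*(1 + (2 + 3))/(2*(-14 + (2 + 3))))) = 1416 - (112 + (1/2)*5*(1 + 5)/(-14 + 5))/(8*((1/2)*5*(1 + 5)/(-14 + 5))) = 1416 - (112 + (1/2)*5*6/(-9))/(8*((1/2)*5*6/(-9))) = 1416 - (112 + (1/2)*5*(-1/9)*6)/(8*((1/2)*5*(-1/9)*6)) = 1416 - (112 - 5/3)/(8*(-5/3)) = 1416 - (-3)*331/(8*5*3) = 1416 - 1*(-331/40) = 1416 + 331/40 = 56971/40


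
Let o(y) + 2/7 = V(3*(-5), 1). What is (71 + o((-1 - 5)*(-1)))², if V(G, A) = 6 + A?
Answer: 295936/49 ≈ 6039.5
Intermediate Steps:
o(y) = 47/7 (o(y) = -2/7 + (6 + 1) = -2/7 + 7 = 47/7)
(71 + o((-1 - 5)*(-1)))² = (71 + 47/7)² = (544/7)² = 295936/49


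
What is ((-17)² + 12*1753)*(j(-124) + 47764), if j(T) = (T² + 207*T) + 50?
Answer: 800156650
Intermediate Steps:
j(T) = 50 + T² + 207*T
((-17)² + 12*1753)*(j(-124) + 47764) = ((-17)² + 12*1753)*((50 + (-124)² + 207*(-124)) + 47764) = (289 + 21036)*((50 + 15376 - 25668) + 47764) = 21325*(-10242 + 47764) = 21325*37522 = 800156650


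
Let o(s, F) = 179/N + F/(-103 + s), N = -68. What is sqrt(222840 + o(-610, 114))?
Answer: sqrt(130955758912901)/24242 ≈ 472.06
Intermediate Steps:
o(s, F) = -179/68 + F/(-103 + s) (o(s, F) = 179/(-68) + F/(-103 + s) = 179*(-1/68) + F/(-103 + s) = -179/68 + F/(-103 + s))
sqrt(222840 + o(-610, 114)) = sqrt(222840 + (18437 - 179*(-610) + 68*114)/(68*(-103 - 610))) = sqrt(222840 + (1/68)*(18437 + 109190 + 7752)/(-713)) = sqrt(222840 + (1/68)*(-1/713)*135379) = sqrt(222840 - 135379/48484) = sqrt(10804039181/48484) = sqrt(130955758912901)/24242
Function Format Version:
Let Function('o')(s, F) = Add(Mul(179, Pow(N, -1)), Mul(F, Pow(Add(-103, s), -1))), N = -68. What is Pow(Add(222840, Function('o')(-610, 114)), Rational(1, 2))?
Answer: Mul(Rational(1, 24242), Pow(130955758912901, Rational(1, 2))) ≈ 472.06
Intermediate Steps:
Function('o')(s, F) = Add(Rational(-179, 68), Mul(F, Pow(Add(-103, s), -1))) (Function('o')(s, F) = Add(Mul(179, Pow(-68, -1)), Mul(F, Pow(Add(-103, s), -1))) = Add(Mul(179, Rational(-1, 68)), Mul(F, Pow(Add(-103, s), -1))) = Add(Rational(-179, 68), Mul(F, Pow(Add(-103, s), -1))))
Pow(Add(222840, Function('o')(-610, 114)), Rational(1, 2)) = Pow(Add(222840, Mul(Rational(1, 68), Pow(Add(-103, -610), -1), Add(18437, Mul(-179, -610), Mul(68, 114)))), Rational(1, 2)) = Pow(Add(222840, Mul(Rational(1, 68), Pow(-713, -1), Add(18437, 109190, 7752))), Rational(1, 2)) = Pow(Add(222840, Mul(Rational(1, 68), Rational(-1, 713), 135379)), Rational(1, 2)) = Pow(Add(222840, Rational(-135379, 48484)), Rational(1, 2)) = Pow(Rational(10804039181, 48484), Rational(1, 2)) = Mul(Rational(1, 24242), Pow(130955758912901, Rational(1, 2)))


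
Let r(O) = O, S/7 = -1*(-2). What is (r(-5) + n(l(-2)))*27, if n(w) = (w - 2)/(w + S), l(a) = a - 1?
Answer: -1620/11 ≈ -147.27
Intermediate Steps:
S = 14 (S = 7*(-1*(-2)) = 7*2 = 14)
l(a) = -1 + a
n(w) = (-2 + w)/(14 + w) (n(w) = (w - 2)/(w + 14) = (-2 + w)/(14 + w))
(r(-5) + n(l(-2)))*27 = (-5 + (-2 + (-1 - 2))/(14 + (-1 - 2)))*27 = (-5 + (-2 - 3)/(14 - 3))*27 = (-5 - 5/11)*27 = -60/11*27 = -1620/11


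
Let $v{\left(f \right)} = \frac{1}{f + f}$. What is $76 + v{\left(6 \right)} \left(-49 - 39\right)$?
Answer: $\frac{206}{3} \approx 68.667$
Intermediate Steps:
$v{\left(f \right)} = \frac{1}{2 f}$
$76 + v{\left(6 \right)} \left(-49 - 39\right) = 76 + \frac{1}{2 \cdot 6} \left(-49 - 39\right) = 76 + \frac{1}{2} \cdot \frac{1}{6} \left(-88\right) = 76 + \frac{1}{12} \left(-88\right) = 76 - \frac{22}{3} = \frac{206}{3}$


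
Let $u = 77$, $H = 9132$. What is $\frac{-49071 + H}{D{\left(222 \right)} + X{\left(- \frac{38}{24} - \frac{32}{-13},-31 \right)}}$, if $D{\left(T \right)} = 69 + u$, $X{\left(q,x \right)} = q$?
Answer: $- \frac{6230484}{22913} \approx -271.92$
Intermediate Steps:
$D{\left(T \right)} = 146$ ($D{\left(T \right)} = 69 + 77 = 146$)
$\frac{-49071 + H}{D{\left(222 \right)} + X{\left(- \frac{38}{24} - \frac{32}{-13},-31 \right)}} = \frac{-49071 + 9132}{146 - \left(- \frac{32}{13} + \frac{19}{12}\right)} = - \frac{39939}{146 - - \frac{137}{156}} = - \frac{39939}{146 + \left(- \frac{19}{12} + \frac{32}{13}\right)} = - \frac{39939}{146 + \frac{137}{156}} = - \frac{39939}{\frac{22913}{156}} = \left(-39939\right) \frac{156}{22913} = - \frac{6230484}{22913}$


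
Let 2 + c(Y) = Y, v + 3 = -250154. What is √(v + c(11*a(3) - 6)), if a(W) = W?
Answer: 2*I*√62533 ≈ 500.13*I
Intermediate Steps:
v = -250157 (v = -3 - 250154 = -250157)
c(Y) = -2 + Y
√(v + c(11*a(3) - 6)) = √(-250157 + (-2 + (11*3 - 6))) = √(-250157 + (-2 + (33 - 6))) = √(-250157 + (-2 + 27)) = √(-250157 + 25) = √(-250132) = 2*I*√62533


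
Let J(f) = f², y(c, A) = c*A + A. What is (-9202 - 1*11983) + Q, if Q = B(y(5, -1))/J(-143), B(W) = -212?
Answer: -433212277/20449 ≈ -21185.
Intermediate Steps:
y(c, A) = A + A*c (y(c, A) = A*c + A = A + A*c)
Q = -212/20449 (Q = -212/((-143)²) = -212/20449 ≈ -0.010367)
(-9202 - 1*11983) + Q = (-9202 - 1*11983) - 212/20449 = (-9202 - 11983) - 212/20449 = -21185 - 212/20449 = -433212277/20449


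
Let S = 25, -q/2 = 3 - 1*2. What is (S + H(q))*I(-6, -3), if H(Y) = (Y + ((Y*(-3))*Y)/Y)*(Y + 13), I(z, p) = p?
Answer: -207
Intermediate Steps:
q = -2 (q = -2*(3 - 1*2) = -2*(3 - 2) = -2*1 = -2)
H(Y) = -2*Y*(13 + Y) (H(Y) = (Y + ((-3*Y)*Y)/Y)*(13 + Y) = (Y + (-3*Y²)/Y)*(13 + Y) = (Y - 3*Y)*(13 + Y) = (-2*Y)*(13 + Y) = -2*Y*(13 + Y))
(S + H(q))*I(-6, -3) = (25 - 2*(-2)*(13 - 2))*(-3) = (25 - 2*(-2)*11)*(-3) = (25 + 44)*(-3) = 69*(-3) = -207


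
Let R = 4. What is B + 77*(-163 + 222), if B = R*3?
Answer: 4555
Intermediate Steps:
B = 12 (B = 4*3 = 12)
B + 77*(-163 + 222) = 12 + 77*(-163 + 222) = 12 + 77*59 = 12 + 4543 = 4555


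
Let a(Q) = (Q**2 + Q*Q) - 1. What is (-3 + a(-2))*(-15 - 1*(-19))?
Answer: 16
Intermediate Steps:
a(Q) = -1 + 2*Q**2 (a(Q) = (Q**2 + Q**2) - 1 = 2*Q**2 - 1 = -1 + 2*Q**2)
(-3 + a(-2))*(-15 - 1*(-19)) = (-3 + (-1 + 2*(-2)**2))*(-15 - 1*(-19)) = (-3 + (-1 + 2*4))*(-15 + 19) = (-3 + (-1 + 8))*4 = (-3 + 7)*4 = 4*4 = 16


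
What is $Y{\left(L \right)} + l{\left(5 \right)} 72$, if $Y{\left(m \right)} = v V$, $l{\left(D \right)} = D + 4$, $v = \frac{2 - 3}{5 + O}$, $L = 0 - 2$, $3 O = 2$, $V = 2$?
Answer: $\frac{11010}{17} \approx 647.65$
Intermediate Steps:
$O = \frac{2}{3}$ ($O = \frac{1}{3} \cdot 2 = \frac{2}{3} \approx 0.66667$)
$L = -2$ ($L = 0 - 2 = -2$)
$v = - \frac{3}{17}$ ($v = \frac{2 - 3}{5 + \frac{2}{3}} = - \frac{1}{\frac{17}{3}} = \left(-1\right) \frac{3}{17} = - \frac{3}{17} \approx -0.17647$)
$l{\left(D \right)} = 4 + D$
$Y{\left(m \right)} = - \frac{6}{17}$ ($Y{\left(m \right)} = \left(- \frac{3}{17}\right) 2 = - \frac{6}{17}$)
$Y{\left(L \right)} + l{\left(5 \right)} 72 = - \frac{6}{17} + \left(4 + 5\right) 72 = - \frac{6}{17} + 9 \cdot 72 = - \frac{6}{17} + 648 = \frac{11010}{17}$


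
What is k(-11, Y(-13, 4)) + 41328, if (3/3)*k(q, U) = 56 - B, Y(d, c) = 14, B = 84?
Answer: 41300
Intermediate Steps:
k(q, U) = -28 (k(q, U) = 56 - 1*84 = 56 - 84 = -28)
k(-11, Y(-13, 4)) + 41328 = -28 + 41328 = 41300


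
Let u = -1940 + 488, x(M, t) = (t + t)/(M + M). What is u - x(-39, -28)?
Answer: -56656/39 ≈ -1452.7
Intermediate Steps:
x(M, t) = t/M (x(M, t) = (2*t)/((2*M)) = (2*t)*(1/(2*M)) = t/M)
u = -1452
u - x(-39, -28) = -1452 - (-28)/(-39) = -1452 - (-28)*(-1)/39 = -1452 - 1*28/39 = -1452 - 28/39 = -56656/39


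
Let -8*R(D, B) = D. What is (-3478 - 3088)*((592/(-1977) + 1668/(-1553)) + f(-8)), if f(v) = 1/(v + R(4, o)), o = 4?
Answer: 511030243556/52194777 ≈ 9790.8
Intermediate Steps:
R(D, B) = -D/8
f(v) = 1/(-½ + v) (f(v) = 1/(v - ⅛*4) = 1/(v - ½) = 1/(-½ + v))
(-3478 - 3088)*((592/(-1977) + 1668/(-1553)) + f(-8)) = (-3478 - 3088)*((592/(-1977) + 1668/(-1553)) + 2/(-1 + 2*(-8))) = -6566*((592*(-1/1977) + 1668*(-1/1553)) + 2/(-1 - 16)) = -6566*((-592/1977 - 1668/1553) + 2/(-17)) = -6566*(-4217012/3070281 + 2*(-1/17)) = -6566*(-4217012/3070281 - 2/17) = -6566*(-77829766/52194777) = 511030243556/52194777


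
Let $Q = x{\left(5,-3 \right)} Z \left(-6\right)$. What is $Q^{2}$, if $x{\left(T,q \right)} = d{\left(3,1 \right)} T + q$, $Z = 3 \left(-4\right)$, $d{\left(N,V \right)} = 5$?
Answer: $2509056$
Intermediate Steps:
$Z = -12$
$x{\left(T,q \right)} = q + 5 T$ ($x{\left(T,q \right)} = 5 T + q = q + 5 T$)
$Q = 1584$ ($Q = \left(-3 + 5 \cdot 5\right) \left(-12\right) \left(-6\right) = \left(-3 + 25\right) \left(-12\right) \left(-6\right) = 22 \left(-12\right) \left(-6\right) = \left(-264\right) \left(-6\right) = 1584$)
$Q^{2} = 1584^{2} = 2509056$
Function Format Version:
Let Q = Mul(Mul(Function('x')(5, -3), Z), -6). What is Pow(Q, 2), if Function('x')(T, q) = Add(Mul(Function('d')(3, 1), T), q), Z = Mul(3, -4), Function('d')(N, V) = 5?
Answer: 2509056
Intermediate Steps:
Z = -12
Function('x')(T, q) = Add(q, Mul(5, T)) (Function('x')(T, q) = Add(Mul(5, T), q) = Add(q, Mul(5, T)))
Q = 1584 (Q = Mul(Mul(Add(-3, Mul(5, 5)), -12), -6) = Mul(Mul(Add(-3, 25), -12), -6) = Mul(Mul(22, -12), -6) = Mul(-264, -6) = 1584)
Pow(Q, 2) = Pow(1584, 2) = 2509056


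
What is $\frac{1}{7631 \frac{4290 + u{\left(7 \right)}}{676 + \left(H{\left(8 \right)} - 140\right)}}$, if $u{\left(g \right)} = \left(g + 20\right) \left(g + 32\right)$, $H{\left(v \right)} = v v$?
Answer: $\frac{200}{13590811} \approx 1.4716 \cdot 10^{-5}$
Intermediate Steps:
$H{\left(v \right)} = v^{2}$
$u{\left(g \right)} = \left(20 + g\right) \left(32 + g\right)$
$\frac{1}{7631 \frac{4290 + u{\left(7 \right)}}{676 + \left(H{\left(8 \right)} - 140\right)}} = \frac{1}{7631 \frac{4290 + \left(640 + 7^{2} + 52 \cdot 7\right)}{676 - \left(140 - 8^{2}\right)}} = \frac{1}{7631 \frac{4290 + \left(640 + 49 + 364\right)}{676 + \left(64 - 140\right)}} = \frac{1}{7631 \frac{4290 + 1053}{676 - 76}} = \frac{1}{7631 \cdot \frac{5343}{600}} = \frac{1}{7631 \cdot 5343 \cdot \frac{1}{600}} = \frac{1}{7631 \cdot \frac{1781}{200}} = \frac{1}{7631} \cdot \frac{200}{1781} = \frac{200}{13590811}$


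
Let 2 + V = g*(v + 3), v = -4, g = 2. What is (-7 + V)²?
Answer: 121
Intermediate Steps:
V = -4 (V = -2 + 2*(-4 + 3) = -2 + 2*(-1) = -2 - 2 = -4)
(-7 + V)² = (-7 - 4)² = (-11)² = 121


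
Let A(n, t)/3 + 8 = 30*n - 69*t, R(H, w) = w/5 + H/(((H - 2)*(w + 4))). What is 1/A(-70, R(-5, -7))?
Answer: -35/209472 ≈ -0.00016709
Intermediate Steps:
R(H, w) = w/5 + H/((-2 + H)*(4 + w)) (R(H, w) = w*(1/5) + H/(((-2 + H)*(4 + w))) = w/5 + H*(1/((-2 + H)*(4 + w))) = w/5 + H/((-2 + H)*(4 + w)))
A(n, t) = -24 - 207*t + 90*n (A(n, t) = -24 + 3*(30*n - 69*t) = -24 + 3*(-69*t + 30*n) = -24 + (-207*t + 90*n) = -24 - 207*t + 90*n)
1/A(-70, R(-5, -7)) = 1/(-24 - 207*(-8*(-7) - 2*(-7)**2 + 5*(-5) - 5*(-7)**2 + 4*(-5)*(-7))/(5*(-8 - 2*(-7) + 4*(-5) - 5*(-7))) + 90*(-70)) = 1/(-24 - 207*(56 - 2*49 - 25 - 5*49 + 140)/(5*(-8 + 14 - 20 + 35)) - 6300) = 1/(-24 - 207*(56 - 98 - 25 - 245 + 140)/(5*21) - 6300) = 1/(-24 - 207*(-172)/(5*21) - 6300) = 1/(-24 - 207*(-172/105) - 6300) = 1/(-24 + 11868/35 - 6300) = 1/(-209472/35) = -35/209472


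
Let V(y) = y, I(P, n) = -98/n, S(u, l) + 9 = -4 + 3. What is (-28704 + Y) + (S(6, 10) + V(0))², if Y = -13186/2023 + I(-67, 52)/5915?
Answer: -1271603357821/44445310 ≈ -28611.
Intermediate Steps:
S(u, l) = -10 (S(u, l) = -9 + (-4 + 3) = -9 - 1 = -10)
Y = -289710581/44445310 (Y = -13186/2023 - 98/52/5915 = -13186*1/2023 - 98*1/52*(1/5915) = -13186/2023 - 49/26*1/5915 = -13186/2023 - 7/21970 = -289710581/44445310 ≈ -6.5184)
(-28704 + Y) + (S(6, 10) + V(0))² = (-28704 - 289710581/44445310) + (-10 + 0)² = -1276047888821/44445310 + (-10)² = -1276047888821/44445310 + 100 = -1271603357821/44445310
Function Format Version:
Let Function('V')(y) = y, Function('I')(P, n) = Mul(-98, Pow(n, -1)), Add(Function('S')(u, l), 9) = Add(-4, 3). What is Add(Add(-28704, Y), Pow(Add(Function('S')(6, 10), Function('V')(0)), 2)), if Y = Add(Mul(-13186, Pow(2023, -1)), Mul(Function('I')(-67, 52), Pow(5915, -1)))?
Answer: Rational(-1271603357821, 44445310) ≈ -28611.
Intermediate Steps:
Function('S')(u, l) = -10 (Function('S')(u, l) = Add(-9, Add(-4, 3)) = Add(-9, -1) = -10)
Y = Rational(-289710581, 44445310) (Y = Add(Mul(-13186, Pow(2023, -1)), Mul(Mul(-98, Pow(52, -1)), Pow(5915, -1))) = Add(Mul(-13186, Rational(1, 2023)), Mul(Mul(-98, Rational(1, 52)), Rational(1, 5915))) = Add(Rational(-13186, 2023), Mul(Rational(-49, 26), Rational(1, 5915))) = Add(Rational(-13186, 2023), Rational(-7, 21970)) = Rational(-289710581, 44445310) ≈ -6.5184)
Add(Add(-28704, Y), Pow(Add(Function('S')(6, 10), Function('V')(0)), 2)) = Add(Add(-28704, Rational(-289710581, 44445310)), Pow(Add(-10, 0), 2)) = Add(Rational(-1276047888821, 44445310), Pow(-10, 2)) = Add(Rational(-1276047888821, 44445310), 100) = Rational(-1271603357821, 44445310)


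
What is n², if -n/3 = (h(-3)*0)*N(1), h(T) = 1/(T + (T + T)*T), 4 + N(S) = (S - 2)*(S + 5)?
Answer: 0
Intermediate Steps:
N(S) = -4 + (-2 + S)*(5 + S) (N(S) = -4 + (S - 2)*(S + 5) = -4 + (-2 + S)*(5 + S))
h(T) = 1/(T + 2*T²) (h(T) = 1/(T + (2*T)*T) = 1/(T + 2*T²))
n = 0 (n = -3*(1/((-3)*(1 + 2*(-3))))*0*(-14 + 1² + 3*1) = -3*-1/(3*(1 - 6))*0*(-14 + 1 + 3) = -3*-⅓/(-5)*0*(-10) = -3*-⅓*(-⅕)*0*(-10) = -3*(1/15)*0*(-10) = -0*(-10) = -3*0 = 0)
n² = 0² = 0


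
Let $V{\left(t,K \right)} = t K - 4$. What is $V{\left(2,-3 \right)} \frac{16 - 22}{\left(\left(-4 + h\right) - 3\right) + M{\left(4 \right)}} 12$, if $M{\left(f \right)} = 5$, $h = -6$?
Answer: $-90$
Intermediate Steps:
$V{\left(t,K \right)} = -4 + K t$ ($V{\left(t,K \right)} = K t - 4 = -4 + K t$)
$V{\left(2,-3 \right)} \frac{16 - 22}{\left(\left(-4 + h\right) - 3\right) + M{\left(4 \right)}} 12 = \left(-4 - 6\right) \frac{16 - 22}{\left(\left(-4 - 6\right) - 3\right) + 5} \cdot 12 = \left(-4 - 6\right) \left(- \frac{6}{\left(-10 - 3\right) + 5}\right) 12 = - 10 \left(- \frac{6}{-13 + 5}\right) 12 = - 10 \left(- \frac{6}{-8}\right) 12 = - 10 \left(\left(-6\right) \left(- \frac{1}{8}\right)\right) 12 = \left(-10\right) \frac{3}{4} \cdot 12 = \left(- \frac{15}{2}\right) 12 = -90$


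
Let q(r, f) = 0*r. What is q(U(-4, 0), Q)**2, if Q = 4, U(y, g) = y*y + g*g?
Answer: 0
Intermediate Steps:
U(y, g) = g**2 + y**2 (U(y, g) = y**2 + g**2 = g**2 + y**2)
q(r, f) = 0
q(U(-4, 0), Q)**2 = 0**2 = 0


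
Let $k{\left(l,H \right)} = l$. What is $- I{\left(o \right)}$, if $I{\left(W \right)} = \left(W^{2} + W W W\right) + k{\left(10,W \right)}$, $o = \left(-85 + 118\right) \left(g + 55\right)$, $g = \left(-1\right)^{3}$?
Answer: $-5661959302$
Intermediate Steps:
$g = -1$
$o = 1782$ ($o = \left(-85 + 118\right) \left(-1 + 55\right) = 33 \cdot 54 = 1782$)
$I{\left(W \right)} = 10 + W^{2} + W^{3}$ ($I{\left(W \right)} = \left(W^{2} + W W W\right) + 10 = \left(W^{2} + W^{2} W\right) + 10 = \left(W^{2} + W^{3}\right) + 10 = 10 + W^{2} + W^{3}$)
$- I{\left(o \right)} = - (10 + 1782^{2} + 1782^{3}) = - (10 + 3175524 + 5658783768) = \left(-1\right) 5661959302 = -5661959302$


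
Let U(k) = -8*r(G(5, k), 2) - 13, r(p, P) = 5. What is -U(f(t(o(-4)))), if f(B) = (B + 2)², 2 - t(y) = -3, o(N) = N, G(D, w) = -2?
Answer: 53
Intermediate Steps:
t(y) = 5 (t(y) = 2 - 1*(-3) = 2 + 3 = 5)
f(B) = (2 + B)²
U(k) = -53 (U(k) = -8*5 - 13 = -40 - 13 = -53)
-U(f(t(o(-4)))) = -1*(-53) = 53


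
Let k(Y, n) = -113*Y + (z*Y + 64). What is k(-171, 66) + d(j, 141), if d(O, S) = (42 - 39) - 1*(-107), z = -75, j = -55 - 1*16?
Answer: 32322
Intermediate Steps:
j = -71 (j = -55 - 16 = -71)
k(Y, n) = 64 - 188*Y (k(Y, n) = -113*Y + (-75*Y + 64) = -113*Y + (64 - 75*Y) = 64 - 188*Y)
d(O, S) = 110 (d(O, S) = 3 + 107 = 110)
k(-171, 66) + d(j, 141) = (64 - 188*(-171)) + 110 = (64 + 32148) + 110 = 32212 + 110 = 32322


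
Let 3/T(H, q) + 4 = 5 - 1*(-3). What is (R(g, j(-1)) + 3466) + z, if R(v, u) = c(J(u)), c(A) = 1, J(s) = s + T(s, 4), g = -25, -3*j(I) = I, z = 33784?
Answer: 37251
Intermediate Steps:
j(I) = -I/3
T(H, q) = ¾ (T(H, q) = 3/(-4 + (5 - 1*(-3))) = 3/(-4 + (5 + 3)) = 3/(-4 + 8) = 3/4 = 3*(¼) = ¾)
J(s) = ¾ + s (J(s) = s + ¾ = ¾ + s)
R(v, u) = 1
(R(g, j(-1)) + 3466) + z = (1 + 3466) + 33784 = 3467 + 33784 = 37251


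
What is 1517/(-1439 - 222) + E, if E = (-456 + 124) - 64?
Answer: -659273/1661 ≈ -396.91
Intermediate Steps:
E = -396 (E = -332 - 64 = -396)
1517/(-1439 - 222) + E = 1517/(-1439 - 222) - 396 = 1517/(-1661) - 396 = 1517*(-1/1661) - 396 = -1517/1661 - 396 = -659273/1661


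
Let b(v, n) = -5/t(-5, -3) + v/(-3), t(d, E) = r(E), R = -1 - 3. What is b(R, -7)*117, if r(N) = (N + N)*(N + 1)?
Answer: 429/4 ≈ 107.25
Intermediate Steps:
R = -4
r(N) = 2*N*(1 + N) (r(N) = (2*N)*(1 + N) = 2*N*(1 + N))
t(d, E) = 2*E*(1 + E)
b(v, n) = -5/12 - v/3 (b(v, n) = -5*(-1/(6*(1 - 3))) + v/(-3) = -5/(2*(-3)*(-2)) + v*(-⅓) = -5/12 - v/3)
b(R, -7)*117 = (-5/12 - ⅓*(-4))*117 = (-5/12 + 4/3)*117 = (11/12)*117 = 429/4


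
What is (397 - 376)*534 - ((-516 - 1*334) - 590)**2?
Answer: -2062386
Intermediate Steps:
(397 - 376)*534 - ((-516 - 1*334) - 590)**2 = 21*534 - ((-516 - 334) - 590)**2 = 11214 - (-850 - 590)**2 = 11214 - 1*(-1440)**2 = 11214 - 1*2073600 = 11214 - 2073600 = -2062386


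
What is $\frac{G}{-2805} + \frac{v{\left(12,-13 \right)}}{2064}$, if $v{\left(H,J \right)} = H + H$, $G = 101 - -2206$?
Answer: $- \frac{65199}{80410} \approx -0.81083$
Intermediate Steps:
$G = 2307$ ($G = 101 + 2206 = 2307$)
$v{\left(H,J \right)} = 2 H$
$\frac{G}{-2805} + \frac{v{\left(12,-13 \right)}}{2064} = \frac{2307}{-2805} + \frac{2 \cdot 12}{2064} = 2307 \left(- \frac{1}{2805}\right) + 24 \cdot \frac{1}{2064} = - \frac{769}{935} + \frac{1}{86} = - \frac{65199}{80410}$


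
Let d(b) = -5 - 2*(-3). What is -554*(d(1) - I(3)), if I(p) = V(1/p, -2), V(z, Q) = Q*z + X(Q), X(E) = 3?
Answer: 2216/3 ≈ 738.67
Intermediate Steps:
d(b) = 1 (d(b) = -5 + 6 = 1)
V(z, Q) = 3 + Q*z (V(z, Q) = Q*z + 3 = 3 + Q*z)
I(p) = 3 - 2/p
-554*(d(1) - I(3)) = -554*(1 - (3 - 2/3)) = -554*(1 - (3 - 2*⅓)) = -554*(1 - (3 - ⅔)) = -554*(1 - 1*7/3) = -554*(1 - 7/3) = -554*(-4/3) = 2216/3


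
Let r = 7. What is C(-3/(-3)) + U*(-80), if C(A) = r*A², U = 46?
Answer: -3673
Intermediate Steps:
C(A) = 7*A²
C(-3/(-3)) + U*(-80) = 7*(-3/(-3))² + 46*(-80) = 7*(-3*(-⅓))² - 3680 = 7*1² - 3680 = 7*1 - 3680 = 7 - 3680 = -3673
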